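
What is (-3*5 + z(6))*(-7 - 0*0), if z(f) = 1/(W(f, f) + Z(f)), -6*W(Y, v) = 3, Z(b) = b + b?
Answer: 2401/23 ≈ 104.39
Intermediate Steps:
Z(b) = 2*b
W(Y, v) = -½ (W(Y, v) = -⅙*3 = -½)
z(f) = 1/(-½ + 2*f)
(-3*5 + z(6))*(-7 - 0*0) = (-3*5 + 2/(-1 + 4*6))*(-7 - 0*0) = (-15 + 2/(-1 + 24))*(-7 - 1*0) = (-15 + 2/23)*(-7 + 0) = (-15 + 2*(1/23))*(-7) = (-15 + 2/23)*(-7) = -343/23*(-7) = 2401/23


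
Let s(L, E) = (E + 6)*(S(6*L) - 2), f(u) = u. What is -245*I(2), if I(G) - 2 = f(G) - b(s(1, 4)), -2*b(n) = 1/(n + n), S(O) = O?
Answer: -31409/32 ≈ -981.53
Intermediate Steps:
s(L, E) = (-2 + 6*L)*(6 + E) (s(L, E) = (E + 6)*(6*L - 2) = (6 + E)*(-2 + 6*L) = (-2 + 6*L)*(6 + E))
b(n) = -1/(4*n) (b(n) = -1/(2*(n + n)) = -1/(2*n)/2 = -1/(4*n))
I(G) = 321/160 + G (I(G) = 2 + (G - (-1)/(4*(-12 - 2*4 + 36*1 + 6*4*1))) = 2 + (G - (-1)/(4*(-12 - 8 + 36 + 24))) = 2 + (G - (-1)/(4*40)) = 2 + (G - 1*(-1/160)) = 2 + (G + 1/160) = 2 + (1/160 + G) = 321/160 + G)
-245*I(2) = -245*(321/160 + 2) = -245*641/160 = -31409/32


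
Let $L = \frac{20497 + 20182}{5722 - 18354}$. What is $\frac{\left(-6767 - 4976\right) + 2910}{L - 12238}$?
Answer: $\frac{111578456}{154631095} \approx 0.72158$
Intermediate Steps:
$L = - \frac{40679}{12632}$ ($L = \frac{40679}{-12632} = 40679 \left(- \frac{1}{12632}\right) = - \frac{40679}{12632} \approx -3.2203$)
$\frac{\left(-6767 - 4976\right) + 2910}{L - 12238} = \frac{\left(-6767 - 4976\right) + 2910}{- \frac{40679}{12632} - 12238} = \frac{\left(-6767 - 4976\right) + 2910}{- \frac{154631095}{12632}} = \left(-11743 + 2910\right) \left(- \frac{12632}{154631095}\right) = \left(-8833\right) \left(- \frac{12632}{154631095}\right) = \frac{111578456}{154631095}$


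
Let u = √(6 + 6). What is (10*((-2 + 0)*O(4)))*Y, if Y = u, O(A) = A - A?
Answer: 0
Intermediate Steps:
O(A) = 0
u = 2*√3 (u = √12 = 2*√3 ≈ 3.4641)
Y = 2*√3 ≈ 3.4641
(10*((-2 + 0)*O(4)))*Y = (10*((-2 + 0)*0))*(2*√3) = (10*(-2*0))*(2*√3) = (10*0)*(2*√3) = 0*(2*√3) = 0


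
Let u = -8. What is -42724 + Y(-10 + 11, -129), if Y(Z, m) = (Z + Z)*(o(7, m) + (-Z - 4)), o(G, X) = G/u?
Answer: -170943/4 ≈ -42736.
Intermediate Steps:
o(G, X) = -G/8 (o(G, X) = G/(-8) = G*(-⅛) = -G/8)
Y(Z, m) = 2*Z*(-39/8 - Z) (Y(Z, m) = (Z + Z)*(-⅛*7 + (-Z - 4)) = (2*Z)*(-7/8 + (-4 - Z)) = (2*Z)*(-39/8 - Z) = 2*Z*(-39/8 - Z))
-42724 + Y(-10 + 11, -129) = -42724 - (-10 + 11)*(39 + 8*(-10 + 11))/4 = -42724 - ¼*1*(39 + 8*1) = -42724 - ¼*1*(39 + 8) = -42724 - ¼*1*47 = -42724 - 47/4 = -170943/4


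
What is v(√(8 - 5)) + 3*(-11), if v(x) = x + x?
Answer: -33 + 2*√3 ≈ -29.536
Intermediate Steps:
v(x) = 2*x
v(√(8 - 5)) + 3*(-11) = 2*√(8 - 5) + 3*(-11) = 2*√3 - 33 = -33 + 2*√3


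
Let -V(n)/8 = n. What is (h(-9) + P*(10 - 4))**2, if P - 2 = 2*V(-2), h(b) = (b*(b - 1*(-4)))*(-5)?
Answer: 441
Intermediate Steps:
h(b) = -5*b*(4 + b) (h(b) = (b*(b + 4))*(-5) = (b*(4 + b))*(-5) = -5*b*(4 + b))
V(n) = -8*n
P = 34 (P = 2 + 2*(-8*(-2)) = 2 + 2*16 = 2 + 32 = 34)
(h(-9) + P*(10 - 4))**2 = (-5*(-9)*(4 - 9) + 34*(10 - 4))**2 = (-5*(-9)*(-5) + 34*6)**2 = (-225 + 204)**2 = (-21)**2 = 441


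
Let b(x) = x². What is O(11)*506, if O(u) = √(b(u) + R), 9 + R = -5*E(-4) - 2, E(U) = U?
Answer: 506*√130 ≈ 5769.3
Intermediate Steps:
R = 9 (R = -9 + (-5*(-4) - 2) = -9 + (20 - 2) = -9 + 18 = 9)
O(u) = √(9 + u²) (O(u) = √(u² + 9) = √(9 + u²))
O(11)*506 = √(9 + 11²)*506 = √(9 + 121)*506 = √130*506 = 506*√130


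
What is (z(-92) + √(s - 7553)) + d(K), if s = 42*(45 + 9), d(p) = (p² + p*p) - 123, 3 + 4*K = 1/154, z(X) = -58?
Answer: -34128247/189728 + I*√5285 ≈ -179.88 + 72.698*I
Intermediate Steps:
K = -461/616 (K = -¾ + (¼)/154 = -¾ + (¼)*(1/154) = -¾ + 1/616 = -461/616 ≈ -0.74838)
d(p) = -123 + 2*p² (d(p) = (p² + p²) - 123 = 2*p² - 123 = -123 + 2*p²)
s = 2268 (s = 42*54 = 2268)
(z(-92) + √(s - 7553)) + d(K) = (-58 + √(2268 - 7553)) + (-123 + 2*(-461/616)²) = (-58 + √(-5285)) + (-123 + 2*(212521/379456)) = (-58 + I*√5285) + (-123 + 212521/189728) = (-58 + I*√5285) - 23124023/189728 = -34128247/189728 + I*√5285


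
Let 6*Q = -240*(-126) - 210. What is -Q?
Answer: -5005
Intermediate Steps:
Q = 5005 (Q = (-240*(-126) - 210)/6 = (30240 - 210)/6 = (⅙)*30030 = 5005)
-Q = -1*5005 = -5005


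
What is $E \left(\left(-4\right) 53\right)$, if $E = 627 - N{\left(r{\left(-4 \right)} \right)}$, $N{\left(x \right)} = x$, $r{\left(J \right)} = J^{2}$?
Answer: $-129532$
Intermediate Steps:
$E = 611$ ($E = 627 - \left(-4\right)^{2} = 627 - 16 = 611$)
$E \left(\left(-4\right) 53\right) = 611 \left(\left(-4\right) 53\right) = 611 \left(-212\right) = -129532$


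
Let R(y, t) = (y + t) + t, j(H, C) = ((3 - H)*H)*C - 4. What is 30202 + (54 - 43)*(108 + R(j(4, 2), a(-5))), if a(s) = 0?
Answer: 31258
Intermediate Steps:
j(H, C) = -4 + C*H*(3 - H) (j(H, C) = (H*(3 - H))*C - 4 = C*H*(3 - H) - 4 = -4 + C*H*(3 - H))
R(y, t) = y + 2*t (R(y, t) = (t + y) + t = y + 2*t)
30202 + (54 - 43)*(108 + R(j(4, 2), a(-5))) = 30202 + (54 - 43)*(108 + ((-4 - 1*2*4² + 3*2*4) + 2*0)) = 30202 + 11*(108 + ((-4 - 1*2*16 + 24) + 0)) = 30202 + 11*(108 + ((-4 - 32 + 24) + 0)) = 30202 + 11*(108 + (-12 + 0)) = 30202 + 11*(108 - 12) = 30202 + 11*96 = 30202 + 1056 = 31258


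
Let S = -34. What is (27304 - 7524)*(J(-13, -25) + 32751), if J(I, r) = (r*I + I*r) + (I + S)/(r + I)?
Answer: 12553228650/19 ≈ 6.6070e+8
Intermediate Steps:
J(I, r) = (-34 + I)/(I + r) + 2*I*r (J(I, r) = (r*I + I*r) + (I - 34)/(r + I) = (I*r + I*r) + (-34 + I)/(I + r) = 2*I*r + (-34 + I)/(I + r) = (-34 + I)/(I + r) + 2*I*r)
(27304 - 7524)*(J(-13, -25) + 32751) = (27304 - 7524)*((-34 - 13 + 2*(-13)*(-25)**2 + 2*(-25)*(-13)**2)/(-13 - 25) + 32751) = 19780*((-34 - 13 + 2*(-13)*625 + 2*(-25)*169)/(-38) + 32751) = 19780*(-(-34 - 13 - 16250 - 8450)/38 + 32751) = 19780*(-1/38*(-24747) + 32751) = 19780*(24747/38 + 32751) = 19780*(1269285/38) = 12553228650/19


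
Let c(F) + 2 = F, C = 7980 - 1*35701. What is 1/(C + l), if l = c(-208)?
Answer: -1/27931 ≈ -3.5802e-5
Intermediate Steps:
C = -27721 (C = 7980 - 35701 = -27721)
c(F) = -2 + F
l = -210 (l = -2 - 208 = -210)
1/(C + l) = 1/(-27721 - 210) = 1/(-27931) = -1/27931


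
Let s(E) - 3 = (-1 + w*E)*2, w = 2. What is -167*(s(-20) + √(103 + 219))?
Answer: 13193 - 167*√322 ≈ 10196.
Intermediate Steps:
s(E) = 1 + 4*E (s(E) = 3 + (-1 + 2*E)*2 = 3 + (-2 + 4*E) = 1 + 4*E)
-167*(s(-20) + √(103 + 219)) = -167*((1 + 4*(-20)) + √(103 + 219)) = -167*((1 - 80) + √322) = -167*(-79 + √322) = 13193 - 167*√322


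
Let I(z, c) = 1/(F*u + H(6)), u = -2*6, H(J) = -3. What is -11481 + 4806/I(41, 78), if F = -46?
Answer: 2627013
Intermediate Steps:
u = -12
I(z, c) = 1/549 (I(z, c) = 1/(-46*(-12) - 3) = 1/(552 - 3) = 1/549)
-11481 + 4806/I(41, 78) = -11481 + 4806/(1/549) = -11481 + 4806*549 = -11481 + 2638494 = 2627013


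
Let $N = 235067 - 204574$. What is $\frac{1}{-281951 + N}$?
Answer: $- \frac{1}{251458} \approx -3.9768 \cdot 10^{-6}$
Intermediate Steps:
$N = 30493$ ($N = 235067 - 204574 = 30493$)
$\frac{1}{-281951 + N} = \frac{1}{-281951 + 30493} = \frac{1}{-251458} = - \frac{1}{251458}$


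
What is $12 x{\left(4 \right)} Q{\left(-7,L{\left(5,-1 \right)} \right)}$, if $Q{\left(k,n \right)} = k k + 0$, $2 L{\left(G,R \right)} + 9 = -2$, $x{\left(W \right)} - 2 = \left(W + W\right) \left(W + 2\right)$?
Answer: $29400$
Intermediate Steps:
$x{\left(W \right)} = 2 + 2 W \left(2 + W\right)$ ($x{\left(W \right)} = 2 + \left(W + W\right) \left(W + 2\right) = 2 + 2 W \left(2 + W\right)$)
$L{\left(G,R \right)} = - \frac{11}{2}$ ($L{\left(G,R \right)} = - \frac{9}{2} + \frac{1}{2} \left(-2\right) = - \frac{9}{2} - 1 = - \frac{11}{2}$)
$Q{\left(k,n \right)} = k^{2}$ ($Q{\left(k,n \right)} = k^{2} + 0 = k^{2}$)
$12 x{\left(4 \right)} Q{\left(-7,L{\left(5,-1 \right)} \right)} = 12 \left(2 + 2 \cdot 4^{2} + 4 \cdot 4\right) \left(-7\right)^{2} = 12 \left(2 + 2 \cdot 16 + 16\right) 49 = 12 \left(2 + 32 + 16\right) 49 = 12 \cdot 50 \cdot 49 = 600 \cdot 49 = 29400$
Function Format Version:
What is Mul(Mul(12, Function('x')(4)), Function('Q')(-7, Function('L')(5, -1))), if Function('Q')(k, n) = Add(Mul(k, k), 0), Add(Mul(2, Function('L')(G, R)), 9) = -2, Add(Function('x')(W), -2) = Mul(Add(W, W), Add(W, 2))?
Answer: 29400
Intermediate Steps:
Function('x')(W) = Add(2, Mul(2, W, Add(2, W))) (Function('x')(W) = Add(2, Mul(Add(W, W), Add(W, 2))) = Add(2, Mul(Mul(2, W), Add(2, W))) = Add(2, Mul(2, W, Add(2, W))))
Function('L')(G, R) = Rational(-11, 2) (Function('L')(G, R) = Add(Rational(-9, 2), Mul(Rational(1, 2), -2)) = Add(Rational(-9, 2), -1) = Rational(-11, 2))
Function('Q')(k, n) = Pow(k, 2) (Function('Q')(k, n) = Add(Pow(k, 2), 0) = Pow(k, 2))
Mul(Mul(12, Function('x')(4)), Function('Q')(-7, Function('L')(5, -1))) = Mul(Mul(12, Add(2, Mul(2, Pow(4, 2)), Mul(4, 4))), Pow(-7, 2)) = Mul(Mul(12, Add(2, Mul(2, 16), 16)), 49) = Mul(Mul(12, Add(2, 32, 16)), 49) = Mul(Mul(12, 50), 49) = Mul(600, 49) = 29400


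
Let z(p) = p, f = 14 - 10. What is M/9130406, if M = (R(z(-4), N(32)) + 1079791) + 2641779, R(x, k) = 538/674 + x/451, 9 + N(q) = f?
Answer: 565630379561/1387703016722 ≈ 0.40760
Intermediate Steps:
f = 4
N(q) = -5 (N(q) = -9 + 4 = -5)
R(x, k) = 269/337 + x/451 (R(x, k) = 538*(1/674) + x*(1/451) = 269/337 + x/451)
M = 565630379561/151987 (M = ((269/337 + (1/451)*(-4)) + 1079791) + 2641779 = ((269/337 - 4/451) + 1079791) + 2641779 = (119971/151987 + 1079791) + 2641779 = 164114314688/151987 + 2641779 = 565630379561/151987 ≈ 3.7216e+6)
M/9130406 = (565630379561/151987)/9130406 = (565630379561/151987)*(1/9130406) = 565630379561/1387703016722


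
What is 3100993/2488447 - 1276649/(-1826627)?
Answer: 803748264974/413224043479 ≈ 1.9451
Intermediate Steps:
3100993/2488447 - 1276649/(-1826627) = 3100993*(1/2488447) - 1276649*(-1/1826627) = 3100993/2488447 + 116059/166057 = 803748264974/413224043479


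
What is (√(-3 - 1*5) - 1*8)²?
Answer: 56 - 32*I*√2 ≈ 56.0 - 45.255*I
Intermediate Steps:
(√(-3 - 1*5) - 1*8)² = (√(-3 - 5) - 8)² = (√(-8) - 8)² = (2*I*√2 - 8)² = (-8 + 2*I*√2)²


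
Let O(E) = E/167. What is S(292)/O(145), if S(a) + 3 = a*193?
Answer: 9410951/145 ≈ 64903.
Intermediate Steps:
S(a) = -3 + 193*a (S(a) = -3 + a*193 = -3 + 193*a)
O(E) = E/167 (O(E) = E*(1/167) = E/167)
S(292)/O(145) = (-3 + 193*292)/(((1/167)*145)) = (-3 + 56356)/(145/167) = 56353*(167/145) = 9410951/145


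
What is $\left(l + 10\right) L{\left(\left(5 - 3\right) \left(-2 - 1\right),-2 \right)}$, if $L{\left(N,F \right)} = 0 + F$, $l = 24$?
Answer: $-68$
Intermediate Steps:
$L{\left(N,F \right)} = F$
$\left(l + 10\right) L{\left(\left(5 - 3\right) \left(-2 - 1\right),-2 \right)} = \left(24 + 10\right) \left(-2\right) = 34 \left(-2\right) = -68$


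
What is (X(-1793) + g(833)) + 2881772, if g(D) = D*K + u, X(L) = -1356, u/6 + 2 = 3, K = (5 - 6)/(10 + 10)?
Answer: 57607607/20 ≈ 2.8804e+6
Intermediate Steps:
K = -1/20 ≈ -0.050000
u = 6 (u = -12 + 6*3 = -12 + 18 = 6)
g(D) = 6 - D/20 (g(D) = D*(-1/20) + 6 = -D/20 + 6 = 6 - D/20)
(X(-1793) + g(833)) + 2881772 = (-1356 + (6 - 1/20*833)) + 2881772 = (-1356 + (6 - 833/20)) + 2881772 = (-1356 - 713/20) + 2881772 = -27833/20 + 2881772 = 57607607/20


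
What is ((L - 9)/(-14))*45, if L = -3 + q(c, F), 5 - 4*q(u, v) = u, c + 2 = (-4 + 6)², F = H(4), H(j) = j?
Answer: 2025/56 ≈ 36.161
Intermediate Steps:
F = 4
c = 2 (c = -2 + (-4 + 6)² = -2 + 2² = -2 + 4 = 2)
q(u, v) = 5/4 - u/4
L = -9/4 (L = -3 + (5/4 - ¼*2) = -3 + (5/4 - ½) = -3 + ¾ = -9/4 ≈ -2.2500)
((L - 9)/(-14))*45 = ((-9/4 - 9)/(-14))*45 = -45/4*(-1/14)*45 = (45/56)*45 = 2025/56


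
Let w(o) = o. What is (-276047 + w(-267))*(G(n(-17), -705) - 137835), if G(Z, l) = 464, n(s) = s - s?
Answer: 37957530494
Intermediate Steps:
n(s) = 0
(-276047 + w(-267))*(G(n(-17), -705) - 137835) = (-276047 - 267)*(464 - 137835) = -276314*(-137371) = 37957530494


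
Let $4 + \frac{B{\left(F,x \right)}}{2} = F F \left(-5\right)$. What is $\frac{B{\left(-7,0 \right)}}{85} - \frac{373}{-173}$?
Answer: $- \frac{54449}{14705} \approx -3.7028$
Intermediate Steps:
$B{\left(F,x \right)} = -8 - 10 F^{2}$ ($B{\left(F,x \right)} = -8 + 2 F F \left(-5\right) = -8 + 2 F^{2} \left(-5\right) = -8 + 2 \left(- 5 F^{2}\right) = -8 - 10 F^{2}$)
$\frac{B{\left(-7,0 \right)}}{85} - \frac{373}{-173} = \frac{-8 - 10 \left(-7\right)^{2}}{85} - \frac{373}{-173} = \left(-8 - 490\right) \frac{1}{85} - - \frac{373}{173} = \left(-8 - 490\right) \frac{1}{85} + \frac{373}{173} = \left(-498\right) \frac{1}{85} + \frac{373}{173} = - \frac{498}{85} + \frac{373}{173} = - \frac{54449}{14705}$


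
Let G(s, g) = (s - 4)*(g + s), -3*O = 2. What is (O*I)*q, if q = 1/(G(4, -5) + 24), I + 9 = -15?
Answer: 2/3 ≈ 0.66667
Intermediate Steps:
I = -24 (I = -9 - 15 = -24)
O = -2/3 (O = -1/3*2 = -2/3 ≈ -0.66667)
G(s, g) = (-4 + s)*(g + s)
q = 1/24 (q = 1/((4**2 - 4*(-5) - 4*4 - 5*4) + 24) = 1/((16 + 20 - 16 - 20) + 24) = 1/(0 + 24) = 1/24 ≈ 0.041667)
(O*I)*q = -2/3*(-24)*(1/24) = 16*(1/24) = 2/3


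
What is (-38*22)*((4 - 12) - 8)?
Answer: 13376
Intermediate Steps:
(-38*22)*((4 - 12) - 8) = -836*(-8 - 8) = -836*(-16) = 13376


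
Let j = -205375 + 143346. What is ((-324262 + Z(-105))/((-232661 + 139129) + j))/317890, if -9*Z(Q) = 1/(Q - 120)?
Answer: 656630549/100138854737250 ≈ 6.5572e-6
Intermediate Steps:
j = -62029
Z(Q) = -1/(9*(-120 + Q)) (Z(Q) = -1/(9*(Q - 120)) = -1/(9*(-120 + Q)))
((-324262 + Z(-105))/((-232661 + 139129) + j))/317890 = ((-324262 - 1/(-1080 + 9*(-105)))/((-232661 + 139129) - 62029))/317890 = ((-324262 - 1/(-1080 - 945))/(-93532 - 62029))*(1/317890) = ((-324262 - 1/(-2025))/(-155561))*(1/317890) = ((-324262 - 1*(-1/2025))*(-1/155561))*(1/317890) = ((-324262 + 1/2025)*(-1/155561))*(1/317890) = -656630549/2025*(-1/155561)*(1/317890) = (656630549/315011025)*(1/317890) = 656630549/100138854737250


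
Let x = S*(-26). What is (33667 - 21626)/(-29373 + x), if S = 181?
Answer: -12041/34079 ≈ -0.35333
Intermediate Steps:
x = -4706 (x = 181*(-26) = -4706)
(33667 - 21626)/(-29373 + x) = (33667 - 21626)/(-29373 - 4706) = 12041/(-34079) = 12041*(-1/34079) = -12041/34079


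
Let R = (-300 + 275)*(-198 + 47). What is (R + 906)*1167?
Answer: 5462727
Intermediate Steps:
R = 3775 (R = -25*(-151) = 3775)
(R + 906)*1167 = (3775 + 906)*1167 = 4681*1167 = 5462727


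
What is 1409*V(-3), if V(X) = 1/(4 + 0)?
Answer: 1409/4 ≈ 352.25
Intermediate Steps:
V(X) = ¼ (V(X) = 1/4 = ¼)
1409*V(-3) = 1409*(¼) = 1409/4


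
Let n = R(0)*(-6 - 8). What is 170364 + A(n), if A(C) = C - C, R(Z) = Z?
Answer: 170364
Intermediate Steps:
n = 0 (n = 0*(-6 - 8) = 0*(-14) = 0)
A(C) = 0
170364 + A(n) = 170364 + 0 = 170364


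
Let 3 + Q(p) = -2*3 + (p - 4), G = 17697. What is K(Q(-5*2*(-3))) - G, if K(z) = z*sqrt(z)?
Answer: -17697 + 17*sqrt(17) ≈ -17627.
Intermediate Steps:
Q(p) = -13 + p (Q(p) = -3 + (-2*3 + (p - 4)) = -3 + (-6 + (-4 + p)) = -3 + (-10 + p) = -13 + p)
K(z) = z**(3/2)
K(Q(-5*2*(-3))) - G = (-13 - 5*2*(-3))**(3/2) - 1*17697 = (-13 - 10*(-3))**(3/2) - 17697 = (-13 + 30)**(3/2) - 17697 = 17**(3/2) - 17697 = 17*sqrt(17) - 17697 = -17697 + 17*sqrt(17)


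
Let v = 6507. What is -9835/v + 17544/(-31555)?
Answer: -424502233/205328385 ≈ -2.0674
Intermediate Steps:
-9835/v + 17544/(-31555) = -9835/6507 + 17544/(-31555) = -9835*1/6507 + 17544*(-1/31555) = -9835/6507 - 17544/31555 = -424502233/205328385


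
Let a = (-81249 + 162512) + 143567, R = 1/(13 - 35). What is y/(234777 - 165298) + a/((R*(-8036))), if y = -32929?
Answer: 5049949722/8210783 ≈ 615.04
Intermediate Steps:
R = -1/22 (R = 1/(-22) = -1/22 ≈ -0.045455)
a = 224830 (a = 81263 + 143567 = 224830)
y/(234777 - 165298) + a/((R*(-8036))) = -32929/(234777 - 165298) + 224830/((-1/22*(-8036))) = -32929/69479 + 224830/(4018/11) = -32929*1/69479 + 224830*(11/4018) = -1937/4087 + 1236565/2009 = 5049949722/8210783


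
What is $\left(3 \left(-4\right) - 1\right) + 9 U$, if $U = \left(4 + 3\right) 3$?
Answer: $176$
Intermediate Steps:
$U = 21$ ($U = 7 \cdot 3 = 21$)
$\left(3 \left(-4\right) - 1\right) + 9 U = \left(3 \left(-4\right) - 1\right) + 9 \cdot 21 = \left(-12 - 1\right) + 189 = -13 + 189 = 176$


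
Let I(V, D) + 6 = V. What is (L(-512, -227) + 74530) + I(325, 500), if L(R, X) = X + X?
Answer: 74395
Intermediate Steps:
I(V, D) = -6 + V
L(R, X) = 2*X
(L(-512, -227) + 74530) + I(325, 500) = (2*(-227) + 74530) + (-6 + 325) = (-454 + 74530) + 319 = 74076 + 319 = 74395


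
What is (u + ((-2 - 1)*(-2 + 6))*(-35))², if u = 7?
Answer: 182329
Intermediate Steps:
(u + ((-2 - 1)*(-2 + 6))*(-35))² = (7 + ((-2 - 1)*(-2 + 6))*(-35))² = (7 - 3*4*(-35))² = (7 - 12*(-35))² = (7 + 420)² = 427² = 182329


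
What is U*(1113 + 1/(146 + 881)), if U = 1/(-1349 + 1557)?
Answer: 285763/53404 ≈ 5.3510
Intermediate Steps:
U = 1/208 ≈ 0.0048077
U*(1113 + 1/(146 + 881)) = (1113 + 1/(146 + 881))/208 = (1113 + 1/1027)/208 = (1/208)*(1143052/1027) = 285763/53404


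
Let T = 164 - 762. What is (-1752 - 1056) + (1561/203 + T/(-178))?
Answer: -7218930/2581 ≈ -2796.9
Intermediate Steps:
T = -598
(-1752 - 1056) + (1561/203 + T/(-178)) = (-1752 - 1056) + (1561/203 - 598/(-178)) = -2808 + (1561*(1/203) - 598*(-1/178)) = -2808 + (223/29 + 299/89) = -2808 + 28518/2581 = -7218930/2581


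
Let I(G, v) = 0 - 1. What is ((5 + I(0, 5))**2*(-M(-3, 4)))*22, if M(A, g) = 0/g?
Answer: 0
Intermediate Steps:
M(A, g) = 0
I(G, v) = -1
((5 + I(0, 5))**2*(-M(-3, 4)))*22 = ((5 - 1)**2*(-1*0))*22 = (4**2*0)*22 = (16*0)*22 = 0*22 = 0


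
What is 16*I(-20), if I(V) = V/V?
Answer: 16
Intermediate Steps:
I(V) = 1
16*I(-20) = 16*1 = 16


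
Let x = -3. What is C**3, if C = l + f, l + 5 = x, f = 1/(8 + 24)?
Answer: -16581375/32768 ≈ -506.02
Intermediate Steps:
f = 1/32 ≈ 0.031250
l = -8 (l = -5 - 3 = -8)
C = -255/32 (C = -8 + 1/32 = -255/32 ≈ -7.9688)
C**3 = (-255/32)**3 = -16581375/32768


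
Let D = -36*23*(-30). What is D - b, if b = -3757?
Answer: 28597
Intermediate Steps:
D = 24840 (D = -828*(-30) = 24840)
D - b = 24840 - 1*(-3757) = 24840 + 3757 = 28597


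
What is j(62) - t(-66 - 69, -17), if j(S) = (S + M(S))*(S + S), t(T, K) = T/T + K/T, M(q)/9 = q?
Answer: 10378648/135 ≈ 76879.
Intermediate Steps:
M(q) = 9*q
t(T, K) = 1 + K/T
j(S) = 20*S**2 (j(S) = (S + 9*S)*(S + S) = (10*S)*(2*S) = 20*S**2)
j(62) - t(-66 - 69, -17) = 20*62**2 - (-17 + (-66 - 69))/(-66 - 69) = 20*3844 - (-17 - 135)/(-135) = 76880 - (-1)*(-152)/135 = 76880 - 1*152/135 = 76880 - 152/135 = 10378648/135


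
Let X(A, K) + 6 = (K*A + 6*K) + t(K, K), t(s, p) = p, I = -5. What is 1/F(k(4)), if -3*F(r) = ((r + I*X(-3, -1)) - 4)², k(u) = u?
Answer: -3/2500 ≈ -0.0012000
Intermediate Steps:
X(A, K) = -6 + 7*K + A*K (X(A, K) = -6 + ((K*A + 6*K) + K) = -6 + ((A*K + 6*K) + K) = -6 + ((6*K + A*K) + K) = -6 + (7*K + A*K) = -6 + 7*K + A*K)
F(r) = -(46 + r)²/3 (F(r) = -((r - 5*(-6 + 7*(-1) - 3*(-1))) - 4)²/3 = -((r - 5*(-6 - 7 + 3)) - 4)²/3 = -((r - 5*(-10)) - 4)²/3 = -((r + 50) - 4)²/3 = -((50 + r) - 4)²/3 = -(46 + r)²/3)
1/F(k(4)) = 1/(-(46 + 4)²/3) = 1/(-⅓*50²) = 1/(-⅓*2500) = 1/(-2500/3) = -3/2500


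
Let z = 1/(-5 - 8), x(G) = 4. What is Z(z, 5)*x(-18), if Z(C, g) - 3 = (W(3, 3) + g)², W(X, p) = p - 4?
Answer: 76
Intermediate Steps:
W(X, p) = -4 + p
z = -1/13 (z = 1/(-13) = -1/13 ≈ -0.076923)
Z(C, g) = 3 + (-1 + g)² (Z(C, g) = 3 + ((-4 + 3) + g)² = 3 + (-1 + g)²)
Z(z, 5)*x(-18) = (3 + (-1 + 5)²)*4 = (3 + 4²)*4 = (3 + 16)*4 = 19*4 = 76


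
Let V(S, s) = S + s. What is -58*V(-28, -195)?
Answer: 12934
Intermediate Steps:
-58*V(-28, -195) = -58*(-28 - 195) = -58*(-223) = 12934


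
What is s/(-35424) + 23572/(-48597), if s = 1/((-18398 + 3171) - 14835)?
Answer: -8367402230713/17250578949312 ≈ -0.48505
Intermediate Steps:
s = -1/30062 (s = 1/(-15227 - 14835) = 1/(-30062) = -1/30062 ≈ -3.3265e-5)
s/(-35424) + 23572/(-48597) = -1/30062/(-35424) + 23572/(-48597) = -1/30062*(-1/35424) + 23572*(-1/48597) = 1/1064916288 - 23572/48597 = -8367402230713/17250578949312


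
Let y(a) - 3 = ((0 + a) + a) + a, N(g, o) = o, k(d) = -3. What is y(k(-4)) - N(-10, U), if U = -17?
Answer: 11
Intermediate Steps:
y(a) = 3 + 3*a (y(a) = 3 + (((0 + a) + a) + a) = 3 + ((a + a) + a) = 3 + (2*a + a) = 3 + 3*a)
y(k(-4)) - N(-10, U) = (3 + 3*(-3)) - 1*(-17) = (3 - 9) + 17 = -6 + 17 = 11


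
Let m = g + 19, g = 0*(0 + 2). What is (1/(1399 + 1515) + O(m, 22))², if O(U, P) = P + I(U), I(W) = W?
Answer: 14274275625/8491396 ≈ 1681.0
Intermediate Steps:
g = 0 (g = 0*2 = 0)
m = 19 (m = 0 + 19 = 19)
O(U, P) = P + U
(1/(1399 + 1515) + O(m, 22))² = (1/(1399 + 1515) + (22 + 19))² = (1/2914 + 41)² = (119475/2914)² = 14274275625/8491396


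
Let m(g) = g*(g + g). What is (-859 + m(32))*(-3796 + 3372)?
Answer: -504136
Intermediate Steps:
m(g) = 2*g² (m(g) = g*(2*g) = 2*g²)
(-859 + m(32))*(-3796 + 3372) = (-859 + 2*32²)*(-3796 + 3372) = (-859 + 2*1024)*(-424) = (-859 + 2048)*(-424) = 1189*(-424) = -504136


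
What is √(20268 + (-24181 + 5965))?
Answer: 6*√57 ≈ 45.299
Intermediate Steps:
√(20268 + (-24181 + 5965)) = √(20268 - 18216) = √2052 = 6*√57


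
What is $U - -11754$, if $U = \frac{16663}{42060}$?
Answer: $\frac{494389903}{42060} \approx 11754.0$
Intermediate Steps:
$U = \frac{16663}{42060}$ ($U = 16663 \cdot \frac{1}{42060} = \frac{16663}{42060} \approx 0.39617$)
$U - -11754 = \frac{16663}{42060} - -11754 = \frac{16663}{42060} + 11754 = \frac{494389903}{42060}$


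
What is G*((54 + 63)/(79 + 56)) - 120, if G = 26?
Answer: -1462/15 ≈ -97.467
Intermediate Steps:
G*((54 + 63)/(79 + 56)) - 120 = 26*((54 + 63)/(79 + 56)) - 120 = 26*(117/135) - 120 = 26*(117*(1/135)) - 120 = 26*(13/15) - 120 = 338/15 - 120 = -1462/15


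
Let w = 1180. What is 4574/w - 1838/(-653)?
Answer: 2577831/385270 ≈ 6.6910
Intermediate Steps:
4574/w - 1838/(-653) = 4574/1180 - 1838/(-653) = 4574*(1/1180) - 1838*(-1/653) = 2287/590 + 1838/653 = 2577831/385270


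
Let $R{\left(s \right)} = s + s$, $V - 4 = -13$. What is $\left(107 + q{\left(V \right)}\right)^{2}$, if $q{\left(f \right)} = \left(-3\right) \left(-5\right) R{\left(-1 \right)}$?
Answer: $5929$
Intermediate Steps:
$V = -9$ ($V = 4 - 13 = -9$)
$R{\left(s \right)} = 2 s$
$q{\left(f \right)} = -30$ ($q{\left(f \right)} = \left(-3\right) \left(-5\right) 2 \left(-1\right) = 15 \left(-2\right) = -30$)
$\left(107 + q{\left(V \right)}\right)^{2} = \left(107 - 30\right)^{2} = 77^{2} = 5929$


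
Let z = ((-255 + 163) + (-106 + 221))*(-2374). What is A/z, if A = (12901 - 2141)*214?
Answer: -1151320/27301 ≈ -42.171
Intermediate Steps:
z = -54602 (z = (-92 + 115)*(-2374) = 23*(-2374) = -54602)
A = 2302640 (A = 10760*214 = 2302640)
A/z = 2302640/(-54602) = 2302640*(-1/54602) = -1151320/27301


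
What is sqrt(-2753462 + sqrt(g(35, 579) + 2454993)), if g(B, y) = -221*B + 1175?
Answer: sqrt(-2753462 + sqrt(2448433)) ≈ 1658.9*I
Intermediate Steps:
g(B, y) = 1175 - 221*B
sqrt(-2753462 + sqrt(g(35, 579) + 2454993)) = sqrt(-2753462 + sqrt((1175 - 221*35) + 2454993)) = sqrt(-2753462 + sqrt((1175 - 7735) + 2454993)) = sqrt(-2753462 + sqrt(-6560 + 2454993)) = sqrt(-2753462 + sqrt(2448433))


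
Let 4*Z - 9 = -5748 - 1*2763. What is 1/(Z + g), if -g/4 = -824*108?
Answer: 2/707685 ≈ 2.8261e-6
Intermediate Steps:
g = 355968 (g = -(-3296)*108 = -4*(-88992) = 355968)
Z = -4251/2 (Z = 9/4 + (-5748 - 1*2763)/4 = 9/4 + (-5748 - 2763)/4 = 9/4 + (¼)*(-8511) = 9/4 - 8511/4 = -4251/2 ≈ -2125.5)
1/(Z + g) = 1/(-4251/2 + 355968) = 1/(707685/2) = 2/707685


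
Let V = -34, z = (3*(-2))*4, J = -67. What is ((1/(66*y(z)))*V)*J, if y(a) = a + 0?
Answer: -1139/792 ≈ -1.4381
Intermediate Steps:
z = -24 (z = -6*4 = -24)
y(a) = a
((1/(66*y(z)))*V)*J = ((1/(66*(-24)))*(-34))*(-67) = (((1/66)*(-1/24))*(-34))*(-67) = -1/1584*(-34)*(-67) = (17/792)*(-67) = -1139/792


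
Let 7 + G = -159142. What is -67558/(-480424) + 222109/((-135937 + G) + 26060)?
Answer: -22132908927/32311636756 ≈ -0.68498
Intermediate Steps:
G = -159149 (G = -7 - 159142 = -159149)
-67558/(-480424) + 222109/((-135937 + G) + 26060) = -67558/(-480424) + 222109/((-135937 - 159149) + 26060) = -67558*(-1/480424) + 222109/(-295086 + 26060) = 33779/240212 + 222109/(-269026) = 33779/240212 + 222109*(-1/269026) = 33779/240212 - 222109/269026 = -22132908927/32311636756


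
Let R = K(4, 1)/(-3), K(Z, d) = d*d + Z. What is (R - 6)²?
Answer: 529/9 ≈ 58.778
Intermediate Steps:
K(Z, d) = Z + d² (K(Z, d) = d² + Z = Z + d²)
R = -5/3 (R = (4 + 1²)/(-3) = (4 + 1)*(-⅓) = 5*(-⅓) = -5/3 ≈ -1.6667)
(R - 6)² = (-5/3 - 6)² = (-23/3)² = 529/9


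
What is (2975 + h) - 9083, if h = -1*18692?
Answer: -24800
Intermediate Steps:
h = -18692
(2975 + h) - 9083 = (2975 - 18692) - 9083 = -15717 - 9083 = -24800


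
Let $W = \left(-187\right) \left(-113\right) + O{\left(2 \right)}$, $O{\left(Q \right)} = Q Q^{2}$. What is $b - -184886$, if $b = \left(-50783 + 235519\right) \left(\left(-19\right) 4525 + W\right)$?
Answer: $-11977358410$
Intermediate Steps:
$O{\left(Q \right)} = Q^{3}$
$W = 21139$ ($W = \left(-187\right) \left(-113\right) + 2^{3} = 21131 + 8 = 21139$)
$b = -11977543296$ ($b = \left(-50783 + 235519\right) \left(\left(-19\right) 4525 + 21139\right) = 184736 \left(-85975 + 21139\right) = 184736 \left(-64836\right) = -11977543296$)
$b - -184886 = -11977543296 - -184886 = -11977543296 + 184886 = -11977358410$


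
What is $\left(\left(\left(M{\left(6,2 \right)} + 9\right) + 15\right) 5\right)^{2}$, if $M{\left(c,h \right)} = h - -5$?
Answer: $24025$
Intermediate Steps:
$M{\left(c,h \right)} = 5 + h$ ($M{\left(c,h \right)} = h + 5 = 5 + h$)
$\left(\left(\left(M{\left(6,2 \right)} + 9\right) + 15\right) 5\right)^{2} = \left(\left(\left(\left(5 + 2\right) + 9\right) + 15\right) 5\right)^{2} = \left(\left(\left(7 + 9\right) + 15\right) 5\right)^{2} = \left(\left(16 + 15\right) 5\right)^{2} = \left(31 \cdot 5\right)^{2} = 155^{2} = 24025$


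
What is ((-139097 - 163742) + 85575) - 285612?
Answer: -502876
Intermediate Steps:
((-139097 - 163742) + 85575) - 285612 = (-302839 + 85575) - 285612 = -217264 - 285612 = -502876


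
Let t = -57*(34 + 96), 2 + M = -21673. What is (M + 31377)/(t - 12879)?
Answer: -3234/6763 ≈ -0.47819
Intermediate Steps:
M = -21675 (M = -2 - 21673 = -21675)
t = -7410 (t = -57*130 = -7410)
(M + 31377)/(t - 12879) = (-21675 + 31377)/(-7410 - 12879) = 9702/(-20289) = 9702*(-1/20289) = -3234/6763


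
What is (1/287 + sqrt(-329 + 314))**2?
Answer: -1235534/82369 + 2*I*sqrt(15)/287 ≈ -15.0 + 0.026989*I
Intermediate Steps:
(1/287 + sqrt(-329 + 314))**2 = (1/287 + sqrt(-15))**2 = (1/287 + I*sqrt(15))**2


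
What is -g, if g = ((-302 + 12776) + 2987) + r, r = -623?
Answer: -14838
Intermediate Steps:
g = 14838 (g = ((-302 + 12776) + 2987) - 623 = (12474 + 2987) - 623 = 15461 - 623 = 14838)
-g = -1*14838 = -14838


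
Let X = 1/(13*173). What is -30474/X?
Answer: -68536026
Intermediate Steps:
X = 1/2249 ≈ 0.00044464
-30474/X = -30474/1/2249 = -30474*2249 = -68536026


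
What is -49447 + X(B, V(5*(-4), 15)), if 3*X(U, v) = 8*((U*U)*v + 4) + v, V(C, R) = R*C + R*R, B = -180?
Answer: -19588384/3 ≈ -6.5295e+6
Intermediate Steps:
V(C, R) = R² + C*R (V(C, R) = C*R + R² = R² + C*R)
X(U, v) = 32/3 + v/3 + 8*v*U²/3 (X(U, v) = (8*((U*U)*v + 4) + v)/3 = (8*(U²*v + 4) + v)/3 = (8*(v*U² + 4) + v)/3 = (8*(4 + v*U²) + v)/3 = ((32 + 8*v*U²) + v)/3 = (32 + v + 8*v*U²)/3 = 32/3 + v/3 + 8*v*U²/3)
-49447 + X(B, V(5*(-4), 15)) = -49447 + (32/3 + (15*(5*(-4) + 15))/3 + (8/3)*(15*(5*(-4) + 15))*(-180)²) = -49447 + (32/3 + (15*(-20 + 15))/3 + (8/3)*(15*(-20 + 15))*32400) = -49447 + (32/3 + (15*(-5))/3 + (8/3)*(15*(-5))*32400) = -49447 + (32/3 + (⅓)*(-75) + (8/3)*(-75)*32400) = -49447 + (32/3 - 25 - 6480000) = -49447 - 19440043/3 = -19588384/3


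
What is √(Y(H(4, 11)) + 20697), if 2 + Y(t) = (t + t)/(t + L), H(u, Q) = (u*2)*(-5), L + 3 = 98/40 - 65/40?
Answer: √58902726855/1687 ≈ 143.86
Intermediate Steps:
L = -87/40 (L = -3 + (98/40 - 65/40) = -3 + (98*(1/40) - 65*1/40) = -3 + (49/20 - 13/8) = -3 + 33/40 = -87/40 ≈ -2.1750)
H(u, Q) = -10*u (H(u, Q) = (2*u)*(-5) = -10*u)
Y(t) = -2 + 2*t/(-87/40 + t) (Y(t) = -2 + (t + t)/(t - 87/40) = -2 + (2*t)/(-87/40 + t) = -2 + 2*t/(-87/40 + t))
√(Y(H(4, 11)) + 20697) = √(174/(-87 + 40*(-10*4)) + 20697) = √(174/(-87 + 40*(-40)) + 20697) = √(174/(-87 - 1600) + 20697) = √(174/(-1687) + 20697) = √(174*(-1/1687) + 20697) = √(-174/1687 + 20697) = √(34915665/1687) = √58902726855/1687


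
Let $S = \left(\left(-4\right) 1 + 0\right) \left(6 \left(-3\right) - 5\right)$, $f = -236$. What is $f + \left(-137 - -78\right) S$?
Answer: $-5664$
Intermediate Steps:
$S = 92$ ($S = \left(-4 + 0\right) \left(-18 - 5\right) = \left(-4\right) \left(-23\right) = 92$)
$f + \left(-137 - -78\right) S = -236 + \left(-137 - -78\right) 92 = -236 + \left(-137 + 78\right) 92 = -236 - 5428 = -5664$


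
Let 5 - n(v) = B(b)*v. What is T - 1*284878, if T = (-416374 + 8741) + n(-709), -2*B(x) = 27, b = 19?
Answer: -1404155/2 ≈ -7.0208e+5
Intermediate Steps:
B(x) = -27/2 (B(x) = -½*27 = -27/2)
n(v) = 5 + 27*v/2 (n(v) = 5 - (-27)*v/2 = 5 + 27*v/2)
T = -834399/2 (T = (-416374 + 8741) + (5 + (27/2)*(-709)) = -407633 + (5 - 19143/2) = -407633 - 19133/2 = -834399/2 ≈ -4.1720e+5)
T - 1*284878 = -834399/2 - 1*284878 = -834399/2 - 284878 = -1404155/2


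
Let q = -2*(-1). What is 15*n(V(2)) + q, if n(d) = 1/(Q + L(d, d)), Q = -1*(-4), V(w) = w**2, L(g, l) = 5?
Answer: 11/3 ≈ 3.6667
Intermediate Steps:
Q = 4
n(d) = 1/9 (n(d) = 1/(4 + 5) = 1/9)
q = 2
15*n(V(2)) + q = 15*(1/9) + 2 = 5/3 + 2 = 11/3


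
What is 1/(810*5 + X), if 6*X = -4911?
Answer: 2/6463 ≈ 0.00030945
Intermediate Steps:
X = -1637/2 (X = (⅙)*(-4911) = -1637/2 ≈ -818.50)
1/(810*5 + X) = 1/(810*5 - 1637/2) = 1/(4050 - 1637/2) = 1/(6463/2) = 2/6463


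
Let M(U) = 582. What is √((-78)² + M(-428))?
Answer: √6666 ≈ 81.646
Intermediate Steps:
√((-78)² + M(-428)) = √((-78)² + 582) = √(6084 + 582) = √6666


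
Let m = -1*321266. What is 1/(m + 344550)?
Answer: 1/23284 ≈ 4.2948e-5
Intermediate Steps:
m = -321266
1/(m + 344550) = 1/(-321266 + 344550) = 1/23284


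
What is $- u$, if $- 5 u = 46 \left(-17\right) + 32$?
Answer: $-150$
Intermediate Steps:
$u = 150$ ($u = - \frac{46 \left(-17\right) + 32}{5} = - \frac{-782 + 32}{5} = \left(- \frac{1}{5}\right) \left(-750\right) = 150$)
$- u = \left(-1\right) 150 = -150$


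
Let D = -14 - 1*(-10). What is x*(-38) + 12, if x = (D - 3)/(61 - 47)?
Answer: 31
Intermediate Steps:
D = -4 (D = -14 + 10 = -4)
x = -½ (x = (-4 - 3)/(61 - 47) = -7/14 = -7*1/14 = -½ ≈ -0.50000)
x*(-38) + 12 = -½*(-38) + 12 = 19 + 12 = 31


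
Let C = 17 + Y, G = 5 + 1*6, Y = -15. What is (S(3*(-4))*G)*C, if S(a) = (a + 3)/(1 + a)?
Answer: 18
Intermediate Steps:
S(a) = (3 + a)/(1 + a)
G = 11 (G = 5 + 6 = 11)
C = 2 (C = 17 - 15 = 2)
(S(3*(-4))*G)*C = (((3 + 3*(-4))/(1 + 3*(-4)))*11)*2 = (((3 - 12)/(1 - 12))*11)*2 = ((-9/(-11))*11)*2 = (-1/11*(-9)*11)*2 = ((9/11)*11)*2 = 9*2 = 18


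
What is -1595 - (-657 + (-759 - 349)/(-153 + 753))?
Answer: -140423/150 ≈ -936.15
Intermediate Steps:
-1595 - (-657 + (-759 - 349)/(-153 + 753)) = -1595 - (-657 - 1108/600) = -1595 - (-657 - 1108*1/600) = -1595 - (-657 - 277/150) = -1595 - 1*(-98827/150) = -1595 + 98827/150 = -140423/150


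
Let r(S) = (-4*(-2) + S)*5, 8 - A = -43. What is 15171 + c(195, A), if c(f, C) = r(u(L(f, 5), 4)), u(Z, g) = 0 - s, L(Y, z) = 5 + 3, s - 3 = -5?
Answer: 15221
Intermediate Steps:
s = -2 (s = 3 - 5 = -2)
A = 51 (A = 8 - 1*(-43) = 8 + 43 = 51)
L(Y, z) = 8
u(Z, g) = 2 (u(Z, g) = 0 - 1*(-2) = 0 + 2 = 2)
r(S) = 40 + 5*S (r(S) = (8 + S)*5 = 40 + 5*S)
c(f, C) = 50 (c(f, C) = 40 + 5*2 = 40 + 10 = 50)
15171 + c(195, A) = 15171 + 50 = 15221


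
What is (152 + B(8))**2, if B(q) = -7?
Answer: 21025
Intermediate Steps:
(152 + B(8))**2 = (152 - 7)**2 = 145**2 = 21025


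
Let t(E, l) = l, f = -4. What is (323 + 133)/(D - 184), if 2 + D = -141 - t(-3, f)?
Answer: -24/17 ≈ -1.4118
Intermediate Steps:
D = -139 (D = -2 + (-141 - 1*(-4)) = -2 + (-141 + 4) = -2 - 137 = -139)
(323 + 133)/(D - 184) = (323 + 133)/(-139 - 184) = 456/(-323) = 456*(-1/323) = -24/17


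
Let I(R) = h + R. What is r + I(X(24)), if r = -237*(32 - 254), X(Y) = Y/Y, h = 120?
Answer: 52735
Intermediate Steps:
X(Y) = 1
I(R) = 120 + R
r = 52614 (r = -237*(-222) = 52614)
r + I(X(24)) = 52614 + (120 + 1) = 52614 + 121 = 52735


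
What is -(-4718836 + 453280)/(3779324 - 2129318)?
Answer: 710926/275001 ≈ 2.5852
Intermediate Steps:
-(-4718836 + 453280)/(3779324 - 2129318) = -(-4265556)/1650006 = -1*(-710926/275001) = 710926/275001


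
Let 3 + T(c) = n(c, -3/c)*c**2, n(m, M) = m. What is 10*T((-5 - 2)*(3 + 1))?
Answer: -219550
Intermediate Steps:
T(c) = -3 + c**3 (T(c) = -3 + c*c**2 = -3 + c**3)
10*T((-5 - 2)*(3 + 1)) = 10*(-3 + ((-5 - 2)*(3 + 1))**3) = 10*(-3 + (-7*4)**3) = 10*(-3 + (-28)**3) = 10*(-3 - 21952) = 10*(-21955) = -219550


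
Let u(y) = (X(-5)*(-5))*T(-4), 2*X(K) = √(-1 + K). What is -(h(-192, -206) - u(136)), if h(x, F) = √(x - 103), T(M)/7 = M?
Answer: I*(-√295 + 70*√6) ≈ 154.29*I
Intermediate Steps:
T(M) = 7*M
h(x, F) = √(-103 + x)
X(K) = √(-1 + K)/2
u(y) = 70*I*√6 (u(y) = ((√(-1 - 5)/2)*(-5))*(7*(-4)) = ((√(-6)/2)*(-5))*(-28) = (((I*√6)/2)*(-5))*(-28) = ((I*√6/2)*(-5))*(-28) = -5*I*√6/2*(-28) = 70*I*√6)
-(h(-192, -206) - u(136)) = -(√(-103 - 192) - 70*I*√6) = -(√(-295) - 70*I*√6) = -(I*√295 - 70*I*√6) = -I*√295 + 70*I*√6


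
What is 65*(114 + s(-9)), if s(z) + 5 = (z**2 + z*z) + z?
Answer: 17030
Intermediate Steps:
s(z) = -5 + z + 2*z**2 (s(z) = -5 + ((z**2 + z*z) + z) = -5 + ((z**2 + z**2) + z) = -5 + (2*z**2 + z) = -5 + (z + 2*z**2) = -5 + z + 2*z**2)
65*(114 + s(-9)) = 65*(114 + (-5 - 9 + 2*(-9)**2)) = 65*(114 + (-5 - 9 + 2*81)) = 65*(114 + (-5 - 9 + 162)) = 65*(114 + 148) = 65*262 = 17030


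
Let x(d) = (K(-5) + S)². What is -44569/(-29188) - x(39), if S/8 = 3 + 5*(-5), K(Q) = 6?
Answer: -843488631/29188 ≈ -28898.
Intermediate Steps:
S = -176 (S = 8*(3 + 5*(-5)) = 8*(3 - 25) = 8*(-22) = -176)
x(d) = 28900 (x(d) = (6 - 176)² = (-170)² = 28900)
-44569/(-29188) - x(39) = -44569/(-29188) - 1*28900 = -44569*(-1/29188) - 28900 = 44569/29188 - 28900 = -843488631/29188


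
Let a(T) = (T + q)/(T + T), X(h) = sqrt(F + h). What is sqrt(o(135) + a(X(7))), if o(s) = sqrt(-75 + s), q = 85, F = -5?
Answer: sqrt(2 + 8*sqrt(15) + 85*sqrt(2))/2 ≈ 6.1885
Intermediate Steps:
X(h) = sqrt(-5 + h)
a(T) = (85 + T)/(2*T) (a(T) = (T + 85)/(T + T) = (85 + T)/((2*T)) = (85 + T)*(1/(2*T)) = (85 + T)/(2*T))
sqrt(o(135) + a(X(7))) = sqrt(sqrt(-75 + 135) + (85 + sqrt(-5 + 7))/(2*(sqrt(-5 + 7)))) = sqrt(sqrt(60) + (85 + sqrt(2))/(2*(sqrt(2)))) = sqrt(2*sqrt(15) + (sqrt(2)/2)*(85 + sqrt(2))/2) = sqrt(2*sqrt(15) + sqrt(2)*(85 + sqrt(2))/4)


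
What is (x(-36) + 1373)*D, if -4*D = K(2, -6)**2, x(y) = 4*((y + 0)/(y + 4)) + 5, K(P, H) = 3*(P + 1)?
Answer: -223965/8 ≈ -27996.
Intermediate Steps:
K(P, H) = 3 + 3*P (K(P, H) = 3*(1 + P) = 3 + 3*P)
x(y) = 5 + 4*y/(4 + y) (x(y) = 4*(y/(4 + y)) + 5 = 4*y/(4 + y) + 5 = 5 + 4*y/(4 + y))
D = -81/4 (D = -(3 + 3*2)**2/4 = -(3 + 6)**2/4 = -1/4*9**2 = -1/4*81 = -81/4 ≈ -20.250)
(x(-36) + 1373)*D = ((20 + 9*(-36))/(4 - 36) + 1373)*(-81/4) = ((20 - 324)/(-32) + 1373)*(-81/4) = (-1/32*(-304) + 1373)*(-81/4) = (19/2 + 1373)*(-81/4) = (2765/2)*(-81/4) = -223965/8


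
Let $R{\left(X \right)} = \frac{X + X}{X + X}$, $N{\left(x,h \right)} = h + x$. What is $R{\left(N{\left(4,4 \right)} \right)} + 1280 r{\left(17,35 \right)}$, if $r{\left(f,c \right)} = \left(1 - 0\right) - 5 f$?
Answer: $-107519$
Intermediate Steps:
$r{\left(f,c \right)} = 1 - 5 f$ ($r{\left(f,c \right)} = \left(1 + 0\right) - 5 f = 1 - 5 f$)
$R{\left(X \right)} = 1$ ($R{\left(X \right)} = \frac{2 X}{2 X} = 2 X \frac{1}{2 X} = 1$)
$R{\left(N{\left(4,4 \right)} \right)} + 1280 r{\left(17,35 \right)} = 1 + 1280 \left(1 - 85\right) = 1 + 1280 \left(-84\right) = 1 - 107520 = -107519$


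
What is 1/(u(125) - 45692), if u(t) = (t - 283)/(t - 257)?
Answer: -66/3015593 ≈ -2.1886e-5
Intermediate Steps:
u(t) = (-283 + t)/(-257 + t)
1/(u(125) - 45692) = 1/((-283 + 125)/(-257 + 125) - 45692) = 1/(-158/(-132) - 45692) = 1/(-1/132*(-158) - 45692) = 1/(79/66 - 45692) = 1/(-3015593/66) = -66/3015593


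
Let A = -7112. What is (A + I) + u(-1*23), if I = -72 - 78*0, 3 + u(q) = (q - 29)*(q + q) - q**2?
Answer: -5324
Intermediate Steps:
u(q) = -3 - q**2 + 2*q*(-29 + q) (u(q) = -3 + ((q - 29)*(q + q) - q**2) = -3 + ((-29 + q)*(2*q) - q**2) = -3 + (2*q*(-29 + q) - q**2) = -3 + (-q**2 + 2*q*(-29 + q)) = -3 - q**2 + 2*q*(-29 + q))
I = -72 (I = -72 + 0 = -72)
(A + I) + u(-1*23) = (-7112 - 72) + (-3 + (-1*23)**2 - (-58)*23) = -7184 + (-3 + (-23)**2 - 58*(-23)) = -7184 + (-3 + 529 + 1334) = -7184 + 1860 = -5324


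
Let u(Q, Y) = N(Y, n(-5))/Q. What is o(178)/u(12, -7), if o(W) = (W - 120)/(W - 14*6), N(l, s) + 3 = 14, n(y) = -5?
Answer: 348/517 ≈ 0.67311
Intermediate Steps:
N(l, s) = 11 (N(l, s) = -3 + 14 = 11)
u(Q, Y) = 11/Q
o(W) = (-120 + W)/(-84 + W) (o(W) = (-120 + W)/(W - 84) = (-120 + W)/(-84 + W))
o(178)/u(12, -7) = ((-120 + 178)/(-84 + 178))/((11/12)) = (58/94)/((11*(1/12))) = ((1/94)*58)/(11/12) = (29/47)*(12/11) = 348/517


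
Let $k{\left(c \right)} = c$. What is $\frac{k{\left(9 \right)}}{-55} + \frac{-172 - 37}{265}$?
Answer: $- \frac{2776}{2915} \approx -0.95232$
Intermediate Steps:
$\frac{k{\left(9 \right)}}{-55} + \frac{-172 - 37}{265} = \frac{9}{-55} + \frac{-172 - 37}{265} = 9 \left(- \frac{1}{55}\right) - \frac{209}{265} = - \frac{9}{55} - \frac{209}{265} = - \frac{2776}{2915}$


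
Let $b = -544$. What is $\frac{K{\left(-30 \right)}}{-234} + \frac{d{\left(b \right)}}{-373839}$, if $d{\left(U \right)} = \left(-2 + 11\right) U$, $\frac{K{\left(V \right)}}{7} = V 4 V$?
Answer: $- \frac{174436984}{1619969} \approx -107.68$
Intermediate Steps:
$K{\left(V \right)} = 28 V^{2}$ ($K{\left(V \right)} = 7 V 4 V = 7 \cdot 4 V V = 7 \cdot 4 V^{2} = 28 V^{2}$)
$d{\left(U \right)} = 9 U$
$\frac{K{\left(-30 \right)}}{-234} + \frac{d{\left(b \right)}}{-373839} = \frac{28 \left(-30\right)^{2}}{-234} + \frac{9 \left(-544\right)}{-373839} = 28 \cdot 900 \left(- \frac{1}{234}\right) - - \frac{1632}{124613} = 25200 \left(- \frac{1}{234}\right) + \frac{1632}{124613} = - \frac{1400}{13} + \frac{1632}{124613} = - \frac{174436984}{1619969}$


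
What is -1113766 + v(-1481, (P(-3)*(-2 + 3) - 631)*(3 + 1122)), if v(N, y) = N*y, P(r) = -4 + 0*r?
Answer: 1056875609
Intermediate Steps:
P(r) = -4 (P(r) = -4 + 0 = -4)
-1113766 + v(-1481, (P(-3)*(-2 + 3) - 631)*(3 + 1122)) = -1113766 - 1481*(-4*(-2 + 3) - 631)*(3 + 1122) = -1113766 - 1481*(-4*1 - 631)*1125 = -1113766 - 1481*(-4 - 631)*1125 = -1113766 - (-940435)*1125 = -1113766 - 1481*(-714375) = -1113766 + 1057989375 = 1056875609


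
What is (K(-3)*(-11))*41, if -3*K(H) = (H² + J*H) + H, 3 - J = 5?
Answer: 1804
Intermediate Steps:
J = -2 (J = 3 - 1*5 = 3 - 5 = -2)
K(H) = -H²/3 + H/3 (K(H) = -((H² - 2*H) + H)/3 = -(H² - H)/3 = -H²/3 + H/3)
(K(-3)*(-11))*41 = (((⅓)*(-3)*(1 - 1*(-3)))*(-11))*41 = (((⅓)*(-3)*(1 + 3))*(-11))*41 = (((⅓)*(-3)*4)*(-11))*41 = -4*(-11)*41 = 44*41 = 1804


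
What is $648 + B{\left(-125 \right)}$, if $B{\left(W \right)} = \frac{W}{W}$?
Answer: $649$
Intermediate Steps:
$B{\left(W \right)} = 1$
$648 + B{\left(-125 \right)} = 648 + 1 = 649$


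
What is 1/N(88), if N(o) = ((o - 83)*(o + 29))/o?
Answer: 88/585 ≈ 0.15043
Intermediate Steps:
N(o) = (-83 + o)*(29 + o)/o (N(o) = ((-83 + o)*(29 + o))/o = (-83 + o)*(29 + o)/o)
1/N(88) = 1/(-54 + 88 - 2407/88) = 1/(585/88) = 88/585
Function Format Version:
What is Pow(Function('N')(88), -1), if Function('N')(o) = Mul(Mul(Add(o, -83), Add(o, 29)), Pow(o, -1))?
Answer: Rational(88, 585) ≈ 0.15043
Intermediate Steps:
Function('N')(o) = Mul(Pow(o, -1), Add(-83, o), Add(29, o)) (Function('N')(o) = Mul(Mul(Add(-83, o), Add(29, o)), Pow(o, -1)) = Mul(Pow(o, -1), Add(-83, o), Add(29, o)))
Pow(Function('N')(88), -1) = Pow(Add(-54, 88, Mul(-2407, Pow(88, -1))), -1) = Pow(Add(-54, 88, Mul(-2407, Rational(1, 88))), -1) = Pow(Add(-54, 88, Rational(-2407, 88)), -1) = Pow(Rational(585, 88), -1) = Rational(88, 585)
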